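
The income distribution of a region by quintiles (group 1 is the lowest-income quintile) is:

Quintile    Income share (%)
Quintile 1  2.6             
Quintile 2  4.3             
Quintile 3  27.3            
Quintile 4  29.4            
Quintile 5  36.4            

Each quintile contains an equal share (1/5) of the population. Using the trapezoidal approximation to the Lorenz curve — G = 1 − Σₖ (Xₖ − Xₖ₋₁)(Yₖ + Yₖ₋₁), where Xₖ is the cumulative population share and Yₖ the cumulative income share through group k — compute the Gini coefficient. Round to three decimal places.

0.371

Cumulative income shares Yₖ: 0.0260, 0.0690, 0.3420, 0.6360, 1.0000
Σ (Xₖ−Xₖ₋₁)(Yₖ+Yₖ₋₁) = (1/5)(0.0260+0.0000) + (1/5)(0.0690+0.0260) + (1/5)(0.3420+0.0690) + (1/5)(0.6360+0.3420) + (1/5)(1.0000+0.6360)
  = 0.0052 + 0.0190 + 0.0822 + 0.1956 + 0.3272 = 0.6292
G = 1 − 0.6292 = 0.3708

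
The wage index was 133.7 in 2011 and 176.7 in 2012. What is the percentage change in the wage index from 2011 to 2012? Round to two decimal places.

32.16%

Change = (176.7 − 133.7) / 133.7 × 100
       = 43.0 / 133.7 × 100 = 32.1616%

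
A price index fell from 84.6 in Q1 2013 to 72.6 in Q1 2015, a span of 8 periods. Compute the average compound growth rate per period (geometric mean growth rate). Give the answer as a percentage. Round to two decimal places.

-1.89%

Growth factor = (72.6/84.6)^(1/8) = (0.858156)^(1/8) = 0.981060
Growth rate = 0.981060 − 1 = -0.018940 = -1.8940%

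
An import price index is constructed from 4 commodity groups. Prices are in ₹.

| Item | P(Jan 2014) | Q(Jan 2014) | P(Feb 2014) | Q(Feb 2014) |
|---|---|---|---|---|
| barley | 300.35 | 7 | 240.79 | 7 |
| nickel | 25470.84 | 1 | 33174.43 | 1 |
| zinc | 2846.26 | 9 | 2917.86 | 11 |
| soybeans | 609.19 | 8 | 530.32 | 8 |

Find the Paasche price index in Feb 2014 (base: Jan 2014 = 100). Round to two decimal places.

111.67

Paasche price index uses current-period quantities as weights.
ΣP(Feb 2014)·Q(Feb 2014) = 240.79×7 + 33174.43×1 + 2917.86×11 + 530.32×8 = 1685.53 + 33174.43 + 32096.46 + 4242.56 = 71198.98
ΣP(Jan 2014)·Q(Feb 2014) = 300.35×7 + 25470.84×1 + 2846.26×11 + 609.19×8 = 2102.45 + 25470.84 + 31308.86 + 4873.52 = 63755.67
Index = 71198.98 / 63755.67 × 100 = 111.6747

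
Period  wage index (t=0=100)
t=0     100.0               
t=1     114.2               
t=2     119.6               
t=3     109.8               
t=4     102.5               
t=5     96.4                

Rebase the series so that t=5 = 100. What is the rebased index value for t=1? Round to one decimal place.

118.5

Rebased(t=1) = 114.2 / 96.4 × 100 = 118.4647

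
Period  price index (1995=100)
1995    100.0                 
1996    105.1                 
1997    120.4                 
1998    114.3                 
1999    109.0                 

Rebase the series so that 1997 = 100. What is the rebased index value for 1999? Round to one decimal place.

Rebased(1999) = 109.0 / 120.4 × 100 = 90.5316

90.5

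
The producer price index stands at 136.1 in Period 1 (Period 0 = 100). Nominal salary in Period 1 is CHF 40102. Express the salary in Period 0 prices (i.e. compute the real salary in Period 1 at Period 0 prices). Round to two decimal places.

29465.10

Real = Nominal ÷ (Index/100) = 40102 ÷ (136.1/100)
     = 40102 ÷ 1.361 = 29465.0992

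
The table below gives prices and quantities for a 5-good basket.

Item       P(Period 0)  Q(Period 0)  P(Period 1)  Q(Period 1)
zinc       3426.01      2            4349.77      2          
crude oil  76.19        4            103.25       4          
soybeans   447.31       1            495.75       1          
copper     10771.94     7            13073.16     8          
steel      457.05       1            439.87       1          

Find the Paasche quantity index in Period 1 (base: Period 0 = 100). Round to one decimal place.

Paasche quantity index uses current-period prices as weights.
ΣP(Period 1)·Q(Period 1) = 4349.77×2 + 103.25×4 + 495.75×1 + 13073.16×8 + 439.87×1 = 8699.54 + 413 + 495.75 + 104585.28 + 439.87 = 114633.44
ΣP(Period 1)·Q(Period 0) = 4349.77×2 + 103.25×4 + 495.75×1 + 13073.16×7 + 439.87×1 = 8699.54 + 413 + 495.75 + 91512.12 + 439.87 = 101560.28
Index = 114633.44 / 101560.28 × 100 = 112.8723

112.9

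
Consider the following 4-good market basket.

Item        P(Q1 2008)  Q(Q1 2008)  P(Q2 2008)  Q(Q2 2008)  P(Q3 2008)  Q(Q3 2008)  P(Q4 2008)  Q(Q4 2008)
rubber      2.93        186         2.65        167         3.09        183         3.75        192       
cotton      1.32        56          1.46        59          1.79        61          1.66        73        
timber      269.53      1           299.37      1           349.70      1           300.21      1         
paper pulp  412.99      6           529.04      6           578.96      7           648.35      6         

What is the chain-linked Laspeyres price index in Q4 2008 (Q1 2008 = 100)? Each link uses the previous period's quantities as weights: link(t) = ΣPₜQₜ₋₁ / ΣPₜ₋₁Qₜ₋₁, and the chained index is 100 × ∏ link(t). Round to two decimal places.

148.01

Link Q1 2008→Q2 2008:
ΣP(Q2 2008)Q(Q1 2008) = 2.65×186 + 1.46×56 + 299.37×1 + 529.04×6 = 492.9 + 81.76 + 299.37 + 3174.24 = 4048.27
ΣP(Q1 2008)Q(Q1 2008) = 2.93×186 + 1.32×56 + 269.53×1 + 412.99×6 = 544.98 + 73.92 + 269.53 + 2477.94 = 3366.37
link = 4048.27/3366.37 = 1.202562
Link Q2 2008→Q3 2008:
ΣP(Q3 2008)Q(Q2 2008) = 3.09×167 + 1.79×59 + 349.70×1 + 578.96×6 = 516.03 + 105.61 + 349.7 + 3473.76 = 4445.1
ΣP(Q2 2008)Q(Q2 2008) = 2.65×167 + 1.46×59 + 299.37×1 + 529.04×6 = 442.55 + 86.14 + 299.37 + 3174.24 = 4002.3
link = 4445.1/4002.3 = 1.110636
Link Q3 2008→Q4 2008:
ΣP(Q4 2008)Q(Q3 2008) = 3.75×183 + 1.66×61 + 300.21×1 + 648.35×7 = 686.25 + 101.26 + 300.21 + 4538.45 = 5626.17
ΣP(Q3 2008)Q(Q3 2008) = 3.09×183 + 1.79×61 + 349.70×1 + 578.96×7 = 565.47 + 109.19 + 349.7 + 4052.72 = 5077.08
link = 5626.17/5077.08 = 1.108151
Chained index = 100 × 1.202562 × 1.110636 × 1.108151 = 148.0057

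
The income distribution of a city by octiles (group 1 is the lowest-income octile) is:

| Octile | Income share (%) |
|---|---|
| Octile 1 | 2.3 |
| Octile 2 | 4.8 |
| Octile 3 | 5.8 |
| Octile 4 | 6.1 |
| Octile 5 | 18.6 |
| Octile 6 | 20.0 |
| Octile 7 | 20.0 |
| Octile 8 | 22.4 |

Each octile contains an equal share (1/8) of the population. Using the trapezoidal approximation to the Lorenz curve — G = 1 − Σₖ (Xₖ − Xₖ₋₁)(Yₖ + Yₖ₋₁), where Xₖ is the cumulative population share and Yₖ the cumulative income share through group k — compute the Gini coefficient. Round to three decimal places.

0.340

Cumulative income shares Yₖ: 0.0230, 0.0710, 0.1290, 0.1900, 0.3760, 0.5760, 0.7760, 1.0000
Σ (Xₖ−Xₖ₋₁)(Yₖ+Yₖ₋₁) = (1/8)(0.0230+0.0000) + (1/8)(0.0710+0.0230) + (1/8)(0.1290+0.0710) + (1/8)(0.1900+0.1290) + (1/8)(0.3760+0.1900) + (1/8)(0.5760+0.3760) + (1/8)(0.7760+0.5760) + (1/8)(1.0000+0.7760)
  = 0.0029 + 0.0118 + 0.0250 + 0.0399 + 0.0708 + 0.1190 + 0.1690 + 0.2220 = 0.6603
G = 1 − 0.6603 = 0.3397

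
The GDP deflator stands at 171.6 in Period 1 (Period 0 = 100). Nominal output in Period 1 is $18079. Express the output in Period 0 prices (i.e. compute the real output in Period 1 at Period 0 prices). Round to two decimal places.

10535.55

Real = Nominal ÷ (Index/100) = 18079 ÷ (171.6/100)
     = 18079 ÷ 1.716 = 10535.5478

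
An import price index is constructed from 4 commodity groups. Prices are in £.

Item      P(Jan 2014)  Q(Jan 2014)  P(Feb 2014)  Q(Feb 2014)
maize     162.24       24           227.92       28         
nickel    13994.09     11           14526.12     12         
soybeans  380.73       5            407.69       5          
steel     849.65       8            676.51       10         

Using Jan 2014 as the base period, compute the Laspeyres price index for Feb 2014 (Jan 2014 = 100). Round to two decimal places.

103.71

Laspeyres price index uses base-period quantities as weights.
ΣP(Feb 2014)·Q(Jan 2014) = 227.92×24 + 14526.12×11 + 407.69×5 + 676.51×8 = 5470.08 + 159787.32 + 2038.45 + 5412.08 = 172707.93
ΣP(Jan 2014)·Q(Jan 2014) = 162.24×24 + 13994.09×11 + 380.73×5 + 849.65×8 = 3893.76 + 153934.99 + 1903.65 + 6797.2 = 166529.6
Index = 172707.93 / 166529.6 × 100 = 103.7100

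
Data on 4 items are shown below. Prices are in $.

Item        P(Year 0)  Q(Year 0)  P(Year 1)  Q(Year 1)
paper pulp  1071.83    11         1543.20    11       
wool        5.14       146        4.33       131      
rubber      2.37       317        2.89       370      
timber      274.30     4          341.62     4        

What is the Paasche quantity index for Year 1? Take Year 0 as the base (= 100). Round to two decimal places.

100.44

Paasche quantity index uses current-period prices as weights.
ΣP(Year 1)·Q(Year 1) = 1543.20×11 + 4.33×131 + 2.89×370 + 341.62×4 = 16975.2 + 567.23 + 1069.3 + 1366.48 = 19978.21
ΣP(Year 1)·Q(Year 0) = 1543.20×11 + 4.33×146 + 2.89×317 + 341.62×4 = 16975.2 + 632.18 + 916.13 + 1366.48 = 19889.99
Index = 19978.21 / 19889.99 × 100 = 100.4435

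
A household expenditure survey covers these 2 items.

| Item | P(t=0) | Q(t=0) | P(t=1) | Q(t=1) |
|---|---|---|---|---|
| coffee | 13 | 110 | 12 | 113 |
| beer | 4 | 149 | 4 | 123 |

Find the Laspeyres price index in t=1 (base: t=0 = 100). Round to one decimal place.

94.6

Laspeyres price index uses base-period quantities as weights.
ΣP(t=1)·Q(t=0) = 12×110 + 4×149 = 1320 + 596 = 1916
ΣP(t=0)·Q(t=0) = 13×110 + 4×149 = 1430 + 596 = 2026
Index = 1916 / 2026 × 100 = 94.5706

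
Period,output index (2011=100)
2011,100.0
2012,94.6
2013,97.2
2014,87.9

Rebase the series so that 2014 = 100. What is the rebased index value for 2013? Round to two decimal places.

110.58

Rebased(2013) = 97.2 / 87.9 × 100 = 110.5802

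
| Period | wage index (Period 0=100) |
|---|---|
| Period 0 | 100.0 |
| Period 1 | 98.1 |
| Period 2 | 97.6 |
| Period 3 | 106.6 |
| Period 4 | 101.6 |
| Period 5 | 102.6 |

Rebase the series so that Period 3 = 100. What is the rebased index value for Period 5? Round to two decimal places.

Rebased(Period 5) = 102.6 / 106.6 × 100 = 96.2477

96.25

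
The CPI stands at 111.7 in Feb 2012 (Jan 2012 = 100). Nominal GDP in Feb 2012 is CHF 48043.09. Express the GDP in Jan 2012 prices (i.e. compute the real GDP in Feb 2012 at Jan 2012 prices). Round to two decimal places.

Real = Nominal ÷ (Index/100) = 48043.09 ÷ (111.7/100)
     = 48043.09 ÷ 1.117 = 43010.8236

43010.82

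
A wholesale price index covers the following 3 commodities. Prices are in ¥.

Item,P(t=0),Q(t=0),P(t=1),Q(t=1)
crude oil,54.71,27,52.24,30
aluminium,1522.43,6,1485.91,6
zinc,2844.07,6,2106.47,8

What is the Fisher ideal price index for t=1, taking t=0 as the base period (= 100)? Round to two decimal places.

Laspeyres component (base-period weights):
ΣP(t=1)Q(t=0) = 52.24×27 + 1485.91×6 + 2106.47×6 = 1410.48 + 8915.46 + 12638.82 = 22964.76
ΣP(t=0)Q(t=0) = 54.71×27 + 1522.43×6 + 2844.07×6 = 1477.17 + 9134.58 + 17064.42 = 27676.17
L = 22964.76 / 27676.17 × 100 = 82.9767
Paasche component (current-period weights):
ΣP(t=1)Q(t=1) = 52.24×30 + 1485.91×6 + 2106.47×8 = 1567.2 + 8915.46 + 16851.76 = 27334.42
ΣP(t=0)Q(t=1) = 54.71×30 + 1522.43×6 + 2844.07×8 = 1641.3 + 9134.58 + 22752.56 = 33528.44
P = 27334.42 / 33528.44 × 100 = 81.5261
Fisher = √(L × P) = √(82.9767 × 81.5261) = 82.2482

82.25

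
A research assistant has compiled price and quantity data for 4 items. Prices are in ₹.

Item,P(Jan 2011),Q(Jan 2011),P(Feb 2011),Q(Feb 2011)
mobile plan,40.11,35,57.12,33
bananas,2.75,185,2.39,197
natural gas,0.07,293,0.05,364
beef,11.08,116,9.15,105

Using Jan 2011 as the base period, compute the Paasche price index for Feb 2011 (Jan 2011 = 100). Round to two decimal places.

Paasche price index uses current-period quantities as weights.
ΣP(Feb 2011)·Q(Feb 2011) = 57.12×33 + 2.39×197 + 0.05×364 + 9.15×105 = 1884.96 + 470.83 + 18.2 + 960.75 = 3334.74
ΣP(Jan 2011)·Q(Feb 2011) = 40.11×33 + 2.75×197 + 0.07×364 + 11.08×105 = 1323.63 + 541.75 + 25.48 + 1163.4 = 3054.26
Index = 3334.74 / 3054.26 × 100 = 109.1832

109.18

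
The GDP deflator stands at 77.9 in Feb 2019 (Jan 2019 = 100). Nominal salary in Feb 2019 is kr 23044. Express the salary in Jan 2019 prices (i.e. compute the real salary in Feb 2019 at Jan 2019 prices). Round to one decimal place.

29581.5

Real = Nominal ÷ (Index/100) = 23044 ÷ (77.9/100)
     = 23044 ÷ 0.779 = 29581.5148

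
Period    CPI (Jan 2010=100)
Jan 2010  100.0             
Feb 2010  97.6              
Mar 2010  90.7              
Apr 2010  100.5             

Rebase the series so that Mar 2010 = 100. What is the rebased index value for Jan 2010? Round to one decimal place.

110.3

Rebased(Jan 2010) = 100.0 / 90.7 × 100 = 110.2536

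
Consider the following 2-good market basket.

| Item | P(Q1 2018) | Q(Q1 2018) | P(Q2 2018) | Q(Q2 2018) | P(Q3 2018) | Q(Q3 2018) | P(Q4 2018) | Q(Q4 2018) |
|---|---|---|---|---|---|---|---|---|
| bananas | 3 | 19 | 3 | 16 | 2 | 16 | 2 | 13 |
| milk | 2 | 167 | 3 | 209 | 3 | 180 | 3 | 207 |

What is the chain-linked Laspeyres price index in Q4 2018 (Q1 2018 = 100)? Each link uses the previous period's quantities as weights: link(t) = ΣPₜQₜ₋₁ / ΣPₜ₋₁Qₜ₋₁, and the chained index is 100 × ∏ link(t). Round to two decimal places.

139.33

Link Q1 2018→Q2 2018:
ΣP(Q2 2018)Q(Q1 2018) = 3×19 + 3×167 = 57 + 501 = 558
ΣP(Q1 2018)Q(Q1 2018) = 3×19 + 2×167 = 57 + 334 = 391
link = 558/391 = 1.427110
Link Q2 2018→Q3 2018:
ΣP(Q3 2018)Q(Q2 2018) = 2×16 + 3×209 = 32 + 627 = 659
ΣP(Q2 2018)Q(Q2 2018) = 3×16 + 3×209 = 48 + 627 = 675
link = 659/675 = 0.976296
Link Q3 2018→Q4 2018:
ΣP(Q4 2018)Q(Q3 2018) = 2×16 + 3×180 = 32 + 540 = 572
ΣP(Q3 2018)Q(Q3 2018) = 2×16 + 3×180 = 32 + 540 = 572
link = 572/572 = 1.000000
Chained index = 100 × 1.427110 × 0.976296 × 1.000000 = 139.3282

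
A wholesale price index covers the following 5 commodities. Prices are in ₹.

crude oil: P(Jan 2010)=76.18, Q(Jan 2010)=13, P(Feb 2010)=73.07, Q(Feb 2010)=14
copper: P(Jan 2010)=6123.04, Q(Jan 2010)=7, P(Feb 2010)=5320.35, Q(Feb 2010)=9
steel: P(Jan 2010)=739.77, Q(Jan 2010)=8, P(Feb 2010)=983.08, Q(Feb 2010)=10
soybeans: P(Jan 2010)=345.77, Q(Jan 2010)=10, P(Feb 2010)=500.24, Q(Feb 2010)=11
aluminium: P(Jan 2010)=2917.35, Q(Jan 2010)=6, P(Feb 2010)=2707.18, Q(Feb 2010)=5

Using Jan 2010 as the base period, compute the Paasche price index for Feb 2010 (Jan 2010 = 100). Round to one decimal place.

Paasche price index uses current-period quantities as weights.
ΣP(Feb 2010)·Q(Feb 2010) = 73.07×14 + 5320.35×9 + 983.08×10 + 500.24×11 + 2707.18×5 = 1022.98 + 47883.15 + 9830.8 + 5502.64 + 13535.9 = 77775.47
ΣP(Jan 2010)·Q(Feb 2010) = 76.18×14 + 6123.04×9 + 739.77×10 + 345.77×11 + 2917.35×5 = 1066.52 + 55107.36 + 7397.7 + 3803.47 + 14586.75 = 81961.8
Index = 77775.47 / 81961.8 × 100 = 94.8923

94.9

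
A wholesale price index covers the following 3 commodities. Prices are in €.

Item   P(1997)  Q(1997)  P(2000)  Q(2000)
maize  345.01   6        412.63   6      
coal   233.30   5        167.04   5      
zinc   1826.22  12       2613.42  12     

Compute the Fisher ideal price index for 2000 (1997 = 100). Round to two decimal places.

137.85

Laspeyres component (base-period weights):
ΣP(2000)Q(1997) = 412.63×6 + 167.04×5 + 2613.42×12 = 2475.78 + 835.2 + 31361.04 = 34672.02
ΣP(1997)Q(1997) = 345.01×6 + 233.30×5 + 1826.22×12 = 2070.06 + 1166.5 + 21914.64 = 25151.2
L = 34672.02 / 25151.2 × 100 = 137.8543
Paasche component (current-period weights):
ΣP(2000)Q(2000) = 412.63×6 + 167.04×5 + 2613.42×12 = 2475.78 + 835.2 + 31361.04 = 34672.02
ΣP(1997)Q(2000) = 345.01×6 + 233.30×5 + 1826.22×12 = 2070.06 + 1166.5 + 21914.64 = 25151.2
P = 34672.02 / 25151.2 × 100 = 137.8543
Fisher = √(L × P) = √(137.8543 × 137.8543) = 137.8543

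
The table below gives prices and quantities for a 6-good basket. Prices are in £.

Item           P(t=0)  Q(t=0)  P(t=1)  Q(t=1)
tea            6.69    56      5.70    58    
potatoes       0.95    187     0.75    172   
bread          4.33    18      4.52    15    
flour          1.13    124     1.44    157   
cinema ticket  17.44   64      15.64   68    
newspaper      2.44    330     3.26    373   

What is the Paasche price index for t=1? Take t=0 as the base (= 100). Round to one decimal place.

105.0

Paasche price index uses current-period quantities as weights.
ΣP(t=1)·Q(t=1) = 5.70×58 + 0.75×172 + 4.52×15 + 1.44×157 + 15.64×68 + 3.26×373 = 330.6 + 129 + 67.8 + 226.08 + 1063.52 + 1215.98 = 3032.98
ΣP(t=0)·Q(t=1) = 6.69×58 + 0.95×172 + 4.33×15 + 1.13×157 + 17.44×68 + 2.44×373 = 388.02 + 163.4 + 64.95 + 177.41 + 1185.92 + 910.12 = 2889.82
Index = 3032.98 / 2889.82 × 100 = 104.9539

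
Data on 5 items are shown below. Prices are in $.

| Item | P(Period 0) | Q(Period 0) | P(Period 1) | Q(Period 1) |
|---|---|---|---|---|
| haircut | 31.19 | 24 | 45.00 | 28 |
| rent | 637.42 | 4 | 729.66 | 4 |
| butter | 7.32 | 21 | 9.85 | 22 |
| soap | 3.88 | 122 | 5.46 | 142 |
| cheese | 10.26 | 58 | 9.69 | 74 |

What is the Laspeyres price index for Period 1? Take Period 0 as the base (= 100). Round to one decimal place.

Laspeyres price index uses base-period quantities as weights.
ΣP(Period 1)·Q(Period 0) = 45.00×24 + 729.66×4 + 9.85×21 + 5.46×122 + 9.69×58 = 1080 + 2918.64 + 206.85 + 666.12 + 562.02 = 5433.63
ΣP(Period 0)·Q(Period 0) = 31.19×24 + 637.42×4 + 7.32×21 + 3.88×122 + 10.26×58 = 748.56 + 2549.68 + 153.72 + 473.36 + 595.08 = 4520.4
Index = 5433.63 / 4520.4 × 100 = 120.2024

120.2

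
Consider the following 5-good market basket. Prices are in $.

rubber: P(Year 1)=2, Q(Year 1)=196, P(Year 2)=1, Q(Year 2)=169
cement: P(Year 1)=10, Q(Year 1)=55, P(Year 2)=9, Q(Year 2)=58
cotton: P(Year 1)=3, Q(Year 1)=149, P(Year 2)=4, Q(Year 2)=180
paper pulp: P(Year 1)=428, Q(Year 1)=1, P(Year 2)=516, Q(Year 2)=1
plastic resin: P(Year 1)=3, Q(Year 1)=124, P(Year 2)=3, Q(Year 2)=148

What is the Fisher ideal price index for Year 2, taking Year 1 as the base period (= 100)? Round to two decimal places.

100.55

Laspeyres component (base-period weights):
ΣP(Year 2)Q(Year 1) = 1×196 + 9×55 + 4×149 + 516×1 + 3×124 = 196 + 495 + 596 + 516 + 372 = 2175
ΣP(Year 1)Q(Year 1) = 2×196 + 10×55 + 3×149 + 428×1 + 3×124 = 392 + 550 + 447 + 428 + 372 = 2189
L = 2175 / 2189 × 100 = 99.3604
Paasche component (current-period weights):
ΣP(Year 2)Q(Year 2) = 1×169 + 9×58 + 4×180 + 516×1 + 3×148 = 169 + 522 + 720 + 516 + 444 = 2371
ΣP(Year 1)Q(Year 2) = 2×169 + 10×58 + 3×180 + 428×1 + 3×148 = 338 + 580 + 540 + 428 + 444 = 2330
P = 2371 / 2330 × 100 = 101.7597
Fisher = √(L × P) = √(99.3604 × 101.7597) = 100.5529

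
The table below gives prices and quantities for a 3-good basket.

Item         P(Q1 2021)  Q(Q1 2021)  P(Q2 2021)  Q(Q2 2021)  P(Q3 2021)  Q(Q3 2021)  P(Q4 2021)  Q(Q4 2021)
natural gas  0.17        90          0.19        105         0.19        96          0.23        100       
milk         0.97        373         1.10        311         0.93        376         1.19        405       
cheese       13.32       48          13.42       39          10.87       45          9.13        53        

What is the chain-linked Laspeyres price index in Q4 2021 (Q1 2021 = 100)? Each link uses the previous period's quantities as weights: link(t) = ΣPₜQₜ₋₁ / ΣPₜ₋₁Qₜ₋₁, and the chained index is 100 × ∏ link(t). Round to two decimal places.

89.66

Link Q1 2021→Q2 2021:
ΣP(Q2 2021)Q(Q1 2021) = 0.19×90 + 1.10×373 + 13.42×48 = 17.1 + 410.3 + 644.16 = 1071.56
ΣP(Q1 2021)Q(Q1 2021) = 0.17×90 + 0.97×373 + 13.32×48 = 15.3 + 361.81 + 639.36 = 1016.47
link = 1071.56/1016.47 = 1.054197
Link Q2 2021→Q3 2021:
ΣP(Q3 2021)Q(Q2 2021) = 0.19×105 + 0.93×311 + 10.87×39 = 19.95 + 289.23 + 423.93 = 733.11
ΣP(Q2 2021)Q(Q2 2021) = 0.19×105 + 1.10×311 + 13.42×39 = 19.95 + 342.1 + 523.38 = 885.43
link = 733.11/885.43 = 0.827971
Link Q3 2021→Q4 2021:
ΣP(Q4 2021)Q(Q3 2021) = 0.23×96 + 1.19×376 + 9.13×45 = 22.08 + 447.44 + 410.85 = 880.37
ΣP(Q3 2021)Q(Q3 2021) = 0.19×96 + 0.93×376 + 10.87×45 = 18.24 + 349.68 + 489.15 = 857.07
link = 880.37/857.07 = 1.027186
Chained index = 100 × 1.054197 × 0.827971 × 1.027186 = 89.6573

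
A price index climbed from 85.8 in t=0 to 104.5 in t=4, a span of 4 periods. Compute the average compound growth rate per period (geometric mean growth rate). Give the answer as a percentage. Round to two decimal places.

Growth factor = (104.5/85.8)^(1/4) = (1.217949)^(1/4) = 1.050527
Growth rate = 1.050527 − 1 = 0.050527 = 5.0527%

5.05%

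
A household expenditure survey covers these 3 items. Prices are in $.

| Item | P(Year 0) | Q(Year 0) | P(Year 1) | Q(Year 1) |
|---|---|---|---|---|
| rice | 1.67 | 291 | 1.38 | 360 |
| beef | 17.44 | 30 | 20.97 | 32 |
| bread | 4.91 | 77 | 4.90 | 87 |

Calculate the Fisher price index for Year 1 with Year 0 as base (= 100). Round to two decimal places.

Laspeyres component (base-period weights):
ΣP(Year 1)Q(Year 0) = 1.38×291 + 20.97×30 + 4.90×77 = 401.58 + 629.1 + 377.3 = 1407.98
ΣP(Year 0)Q(Year 0) = 1.67×291 + 17.44×30 + 4.91×77 = 485.97 + 523.2 + 378.07 = 1387.24
L = 1407.98 / 1387.24 × 100 = 101.4951
Paasche component (current-period weights):
ΣP(Year 1)Q(Year 1) = 1.38×360 + 20.97×32 + 4.90×87 = 496.8 + 671.04 + 426.3 = 1594.14
ΣP(Year 0)Q(Year 1) = 1.67×360 + 17.44×32 + 4.91×87 = 601.2 + 558.08 + 427.17 = 1586.45
P = 1594.14 / 1586.45 × 100 = 100.4847
Fisher = √(L × P) = √(101.4951 × 100.4847) = 100.9886

100.99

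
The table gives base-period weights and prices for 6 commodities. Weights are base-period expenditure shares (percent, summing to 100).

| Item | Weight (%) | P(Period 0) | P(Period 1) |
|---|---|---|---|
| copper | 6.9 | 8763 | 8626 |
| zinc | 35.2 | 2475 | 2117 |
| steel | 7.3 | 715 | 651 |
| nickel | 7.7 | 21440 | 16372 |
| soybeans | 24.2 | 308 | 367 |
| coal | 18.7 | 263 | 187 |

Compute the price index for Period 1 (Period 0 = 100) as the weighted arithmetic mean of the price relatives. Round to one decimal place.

copper: 6.9 × (8626/8763) = 6.9 × 0.984366 = 6.7921
zinc: 35.2 × (2117/2475) = 35.2 × 0.855354 = 30.1084
steel: 7.3 × (651/715) = 7.3 × 0.910490 = 6.6466
nickel: 7.7 × (16372/21440) = 7.7 × 0.763619 = 5.8799
soybeans: 24.2 × (367/308) = 24.2 × 1.191558 = 28.8357
coal: 18.7 × (187/263) = 18.7 × 0.711027 = 13.2962
Index = Σ wᵢ·(p₁ᵢ/p₀ᵢ) = 6.7921 + 30.1084 + 6.6466 + 5.8799 + 28.8357 + 13.2962 = 91.5589

91.6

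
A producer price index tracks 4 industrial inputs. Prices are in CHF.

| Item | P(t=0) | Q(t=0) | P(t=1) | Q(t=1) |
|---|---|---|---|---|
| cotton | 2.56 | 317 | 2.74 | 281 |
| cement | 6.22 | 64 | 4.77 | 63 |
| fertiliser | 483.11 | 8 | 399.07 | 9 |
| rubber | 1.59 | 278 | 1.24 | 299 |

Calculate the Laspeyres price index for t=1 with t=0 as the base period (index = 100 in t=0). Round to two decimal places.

Laspeyres price index uses base-period quantities as weights.
ΣP(t=1)·Q(t=0) = 2.74×317 + 4.77×64 + 399.07×8 + 1.24×278 = 868.58 + 305.28 + 3192.56 + 344.72 = 4711.14
ΣP(t=0)·Q(t=0) = 2.56×317 + 6.22×64 + 483.11×8 + 1.59×278 = 811.52 + 398.08 + 3864.88 + 442.02 = 5516.5
Index = 4711.14 / 5516.5 × 100 = 85.4009

85.40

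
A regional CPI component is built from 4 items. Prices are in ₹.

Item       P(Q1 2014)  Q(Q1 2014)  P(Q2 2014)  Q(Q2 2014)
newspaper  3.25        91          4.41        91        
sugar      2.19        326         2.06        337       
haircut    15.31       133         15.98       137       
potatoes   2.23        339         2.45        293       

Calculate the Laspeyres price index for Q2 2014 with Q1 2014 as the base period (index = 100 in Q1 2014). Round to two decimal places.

105.97

Laspeyres price index uses base-period quantities as weights.
ΣP(Q2 2014)·Q(Q1 2014) = 4.41×91 + 2.06×326 + 15.98×133 + 2.45×339 = 401.31 + 671.56 + 2125.34 + 830.55 = 4028.76
ΣP(Q1 2014)·Q(Q1 2014) = 3.25×91 + 2.19×326 + 15.31×133 + 2.23×339 = 295.75 + 713.94 + 2036.23 + 755.97 = 3801.89
Index = 4028.76 / 3801.89 × 100 = 105.9673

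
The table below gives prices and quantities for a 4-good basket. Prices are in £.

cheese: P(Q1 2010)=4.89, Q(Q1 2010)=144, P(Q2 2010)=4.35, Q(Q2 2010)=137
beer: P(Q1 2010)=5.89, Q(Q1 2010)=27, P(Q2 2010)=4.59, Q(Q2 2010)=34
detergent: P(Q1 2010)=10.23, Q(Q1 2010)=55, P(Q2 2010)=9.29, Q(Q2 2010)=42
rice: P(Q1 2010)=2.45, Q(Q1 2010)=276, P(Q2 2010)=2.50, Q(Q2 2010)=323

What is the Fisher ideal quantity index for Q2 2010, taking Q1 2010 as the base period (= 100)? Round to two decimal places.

99.70

Laspeyres component (base-period weights):
ΣP(Q1 2010)Q(Q2 2010) = 4.89×137 + 5.89×34 + 10.23×42 + 2.45×323 = 669.93 + 200.26 + 429.66 + 791.35 = 2091.2
ΣP(Q1 2010)Q(Q1 2010) = 4.89×144 + 5.89×27 + 10.23×55 + 2.45×276 = 704.16 + 159.03 + 562.65 + 676.2 = 2102.04
L = 2091.2 / 2102.04 × 100 = 99.4843
Paasche component (current-period weights):
ΣP(Q2 2010)Q(Q2 2010) = 4.35×137 + 4.59×34 + 9.29×42 + 2.50×323 = 595.95 + 156.06 + 390.18 + 807.5 = 1949.69
ΣP(Q2 2010)Q(Q1 2010) = 4.35×144 + 4.59×27 + 9.29×55 + 2.50×276 = 626.4 + 123.93 + 510.95 + 690 = 1951.28
P = 1949.69 / 1951.28 × 100 = 99.9185
Fisher = √(L × P) = √(99.4843 × 99.9185) = 99.7012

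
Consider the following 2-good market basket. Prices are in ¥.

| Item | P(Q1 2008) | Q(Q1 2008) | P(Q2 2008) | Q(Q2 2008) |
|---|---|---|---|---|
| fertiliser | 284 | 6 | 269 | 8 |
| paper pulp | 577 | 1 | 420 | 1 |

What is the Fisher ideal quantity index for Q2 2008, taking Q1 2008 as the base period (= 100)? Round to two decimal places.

Laspeyres component (base-period weights):
ΣP(Q1 2008)Q(Q2 2008) = 284×8 + 577×1 = 2272 + 577 = 2849
ΣP(Q1 2008)Q(Q1 2008) = 284×6 + 577×1 = 1704 + 577 = 2281
L = 2849 / 2281 × 100 = 124.9014
Paasche component (current-period weights):
ΣP(Q2 2008)Q(Q2 2008) = 269×8 + 420×1 = 2152 + 420 = 2572
ΣP(Q2 2008)Q(Q1 2008) = 269×6 + 420×1 = 1614 + 420 = 2034
P = 2572 / 2034 × 100 = 126.4503
Fisher = √(L × P) = √(124.9014 × 126.4503) = 125.6735

125.67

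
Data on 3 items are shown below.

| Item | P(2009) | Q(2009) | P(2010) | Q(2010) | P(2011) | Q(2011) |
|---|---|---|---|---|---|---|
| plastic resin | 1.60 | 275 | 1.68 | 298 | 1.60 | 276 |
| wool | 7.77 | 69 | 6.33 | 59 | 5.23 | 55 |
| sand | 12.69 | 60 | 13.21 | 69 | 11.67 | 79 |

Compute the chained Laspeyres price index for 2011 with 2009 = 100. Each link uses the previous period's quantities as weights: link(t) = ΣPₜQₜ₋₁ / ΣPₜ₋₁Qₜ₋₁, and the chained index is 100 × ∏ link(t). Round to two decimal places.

86.71

Link 2009→2010:
ΣP(2010)Q(2009) = 1.68×275 + 6.33×69 + 13.21×60 = 462 + 436.77 + 792.6 = 1691.37
ΣP(2009)Q(2009) = 1.60×275 + 7.77×69 + 12.69×60 = 440 + 536.13 + 761.4 = 1737.53
link = 1691.37/1737.53 = 0.973434
Link 2010→2011:
ΣP(2011)Q(2010) = 1.60×298 + 5.23×59 + 11.67×69 = 476.8 + 308.57 + 805.23 = 1590.6
ΣP(2010)Q(2010) = 1.68×298 + 6.33×59 + 13.21×69 = 500.64 + 373.47 + 911.49 = 1785.6
link = 1590.6/1785.6 = 0.890793
Chained index = 100 × 0.973434 × 0.890793 = 86.7128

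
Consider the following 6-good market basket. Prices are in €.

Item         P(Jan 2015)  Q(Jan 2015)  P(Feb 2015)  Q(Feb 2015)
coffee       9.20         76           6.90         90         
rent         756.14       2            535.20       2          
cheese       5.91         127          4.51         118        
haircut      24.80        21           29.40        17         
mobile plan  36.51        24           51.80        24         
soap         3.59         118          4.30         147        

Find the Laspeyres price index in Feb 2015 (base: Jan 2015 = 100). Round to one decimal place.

Laspeyres price index uses base-period quantities as weights.
ΣP(Feb 2015)·Q(Jan 2015) = 6.90×76 + 535.20×2 + 4.51×127 + 29.40×21 + 51.80×24 + 4.30×118 = 524.4 + 1070.4 + 572.77 + 617.4 + 1243.2 + 507.4 = 4535.57
ΣP(Jan 2015)·Q(Jan 2015) = 9.20×76 + 756.14×2 + 5.91×127 + 24.80×21 + 36.51×24 + 3.59×118 = 699.2 + 1512.28 + 750.57 + 520.8 + 876.24 + 423.62 = 4782.71
Index = 4535.57 / 4782.71 × 100 = 94.8326

94.8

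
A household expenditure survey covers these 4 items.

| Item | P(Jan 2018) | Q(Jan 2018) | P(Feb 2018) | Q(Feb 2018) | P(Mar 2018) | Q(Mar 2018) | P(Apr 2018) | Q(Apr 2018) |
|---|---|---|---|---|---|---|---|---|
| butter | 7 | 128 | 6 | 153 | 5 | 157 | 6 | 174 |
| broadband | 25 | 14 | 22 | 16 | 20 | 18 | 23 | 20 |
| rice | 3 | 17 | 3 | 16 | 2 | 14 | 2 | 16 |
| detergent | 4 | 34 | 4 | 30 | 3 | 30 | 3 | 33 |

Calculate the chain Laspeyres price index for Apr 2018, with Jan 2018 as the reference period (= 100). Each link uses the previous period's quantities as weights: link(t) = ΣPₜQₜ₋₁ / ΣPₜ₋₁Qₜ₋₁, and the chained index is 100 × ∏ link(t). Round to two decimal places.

86.34

Link Jan 2018→Feb 2018:
ΣP(Feb 2018)Q(Jan 2018) = 6×128 + 22×14 + 3×17 + 4×34 = 768 + 308 + 51 + 136 = 1263
ΣP(Jan 2018)Q(Jan 2018) = 7×128 + 25×14 + 3×17 + 4×34 = 896 + 350 + 51 + 136 = 1433
link = 1263/1433 = 0.881368
Link Feb 2018→Mar 2018:
ΣP(Mar 2018)Q(Feb 2018) = 5×153 + 20×16 + 2×16 + 3×30 = 765 + 320 + 32 + 90 = 1207
ΣP(Feb 2018)Q(Feb 2018) = 6×153 + 22×16 + 3×16 + 4×30 = 918 + 352 + 48 + 120 = 1438
link = 1207/1438 = 0.839360
Link Mar 2018→Apr 2018:
ΣP(Apr 2018)Q(Mar 2018) = 6×157 + 23×18 + 2×14 + 3×30 = 942 + 414 + 28 + 90 = 1474
ΣP(Mar 2018)Q(Mar 2018) = 5×157 + 20×18 + 2×14 + 3×30 = 785 + 360 + 28 + 90 = 1263
link = 1474/1263 = 1.167063
Chained index = 100 × 0.881368 × 0.839360 × 1.167063 = 86.3375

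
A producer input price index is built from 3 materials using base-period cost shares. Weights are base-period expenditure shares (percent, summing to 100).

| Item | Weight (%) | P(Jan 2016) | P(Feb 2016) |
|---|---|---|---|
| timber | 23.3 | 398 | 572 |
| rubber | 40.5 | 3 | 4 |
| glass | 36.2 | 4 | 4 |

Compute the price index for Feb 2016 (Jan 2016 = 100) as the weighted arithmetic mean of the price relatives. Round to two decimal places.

123.69

timber: 23.3 × (572/398) = 23.3 × 1.437186 = 33.4864
rubber: 40.5 × (4/3) = 40.5 × 1.333333 = 54.0000
glass: 36.2 × (4/4) = 36.2 × 1.000000 = 36.2000
Index = Σ wᵢ·(p₁ᵢ/p₀ᵢ) = 33.4864 + 54.0000 + 36.2000 = 123.6864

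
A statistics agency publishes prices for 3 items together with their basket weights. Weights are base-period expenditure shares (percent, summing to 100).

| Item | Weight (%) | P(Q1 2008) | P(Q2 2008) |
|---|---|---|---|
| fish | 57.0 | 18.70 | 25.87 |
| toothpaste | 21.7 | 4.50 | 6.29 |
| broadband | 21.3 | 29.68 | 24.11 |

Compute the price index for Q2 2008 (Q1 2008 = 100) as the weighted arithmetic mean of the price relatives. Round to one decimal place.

126.5

fish: 57.0 × (25.87/18.70) = 57.0 × 1.383422 = 78.8551
toothpaste: 21.7 × (6.29/4.50) = 21.7 × 1.397778 = 30.3318
broadband: 21.3 × (24.11/29.68) = 21.3 × 0.812332 = 17.3027
Index = Σ wᵢ·(p₁ᵢ/p₀ᵢ) = 78.8551 + 30.3318 + 17.3027 = 126.4895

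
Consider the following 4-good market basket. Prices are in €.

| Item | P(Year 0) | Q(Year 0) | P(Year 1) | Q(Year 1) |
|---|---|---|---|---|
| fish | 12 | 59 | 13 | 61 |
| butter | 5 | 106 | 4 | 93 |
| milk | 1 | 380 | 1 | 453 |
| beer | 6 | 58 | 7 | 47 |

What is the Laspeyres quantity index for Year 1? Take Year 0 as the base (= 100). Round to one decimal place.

Laspeyres quantity index uses base-period prices as weights.
ΣP(Year 0)·Q(Year 1) = 12×61 + 5×93 + 1×453 + 6×47 = 732 + 465 + 453 + 282 = 1932
ΣP(Year 0)·Q(Year 0) = 12×59 + 5×106 + 1×380 + 6×58 = 708 + 530 + 380 + 348 = 1966
Index = 1932 / 1966 × 100 = 98.2706

98.3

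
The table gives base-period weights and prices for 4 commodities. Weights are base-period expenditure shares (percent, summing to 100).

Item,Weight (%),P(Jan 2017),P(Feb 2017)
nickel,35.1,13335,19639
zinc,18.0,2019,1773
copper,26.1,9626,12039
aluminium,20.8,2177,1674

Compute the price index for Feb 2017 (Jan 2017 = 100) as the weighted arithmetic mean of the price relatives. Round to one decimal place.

nickel: 35.1 × (19639/13335) = 35.1 × 1.472741 = 51.6932
zinc: 18.0 × (1773/2019) = 18.0 × 0.878158 = 15.8068
copper: 26.1 × (12039/9626) = 26.1 × 1.250675 = 32.6426
aluminium: 20.8 × (1674/2177) = 20.8 × 0.768948 = 15.9941
Index = Σ wᵢ·(p₁ᵢ/p₀ᵢ) = 51.6932 + 15.8068 + 32.6426 + 15.9941 = 116.1368

116.1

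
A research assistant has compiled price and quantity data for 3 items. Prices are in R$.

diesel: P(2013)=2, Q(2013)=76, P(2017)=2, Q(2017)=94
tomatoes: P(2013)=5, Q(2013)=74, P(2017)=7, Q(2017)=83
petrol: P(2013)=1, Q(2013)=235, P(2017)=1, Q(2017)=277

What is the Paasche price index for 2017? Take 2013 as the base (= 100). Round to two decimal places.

Paasche price index uses current-period quantities as weights.
ΣP(2017)·Q(2017) = 2×94 + 7×83 + 1×277 = 188 + 581 + 277 = 1046
ΣP(2013)·Q(2017) = 2×94 + 5×83 + 1×277 = 188 + 415 + 277 = 880
Index = 1046 / 880 × 100 = 118.8636

118.86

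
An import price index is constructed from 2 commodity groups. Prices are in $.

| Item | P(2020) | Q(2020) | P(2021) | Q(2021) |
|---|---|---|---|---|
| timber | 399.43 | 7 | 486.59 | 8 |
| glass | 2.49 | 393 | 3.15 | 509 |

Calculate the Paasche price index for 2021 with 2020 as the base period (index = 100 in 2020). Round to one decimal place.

123.2

Paasche price index uses current-period quantities as weights.
ΣP(2021)·Q(2021) = 486.59×8 + 3.15×509 = 3892.72 + 1603.35 = 5496.07
ΣP(2020)·Q(2021) = 399.43×8 + 2.49×509 = 3195.44 + 1267.41 = 4462.85
Index = 5496.07 / 4462.85 × 100 = 123.1516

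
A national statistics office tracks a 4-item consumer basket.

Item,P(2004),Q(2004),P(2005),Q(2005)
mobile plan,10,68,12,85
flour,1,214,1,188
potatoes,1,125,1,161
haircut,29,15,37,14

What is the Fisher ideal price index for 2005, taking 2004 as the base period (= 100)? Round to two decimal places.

117.59

Laspeyres component (base-period weights):
ΣP(2005)Q(2004) = 12×68 + 1×214 + 1×125 + 37×15 = 816 + 214 + 125 + 555 = 1710
ΣP(2004)Q(2004) = 10×68 + 1×214 + 1×125 + 29×15 = 680 + 214 + 125 + 435 = 1454
L = 1710 / 1454 × 100 = 117.6066
Paasche component (current-period weights):
ΣP(2005)Q(2005) = 12×85 + 1×188 + 1×161 + 37×14 = 1020 + 188 + 161 + 518 = 1887
ΣP(2004)Q(2005) = 10×85 + 1×188 + 1×161 + 29×14 = 850 + 188 + 161 + 406 = 1605
P = 1887 / 1605 × 100 = 117.5701
Fisher = √(L × P) = √(117.6066 × 117.5701) = 117.5883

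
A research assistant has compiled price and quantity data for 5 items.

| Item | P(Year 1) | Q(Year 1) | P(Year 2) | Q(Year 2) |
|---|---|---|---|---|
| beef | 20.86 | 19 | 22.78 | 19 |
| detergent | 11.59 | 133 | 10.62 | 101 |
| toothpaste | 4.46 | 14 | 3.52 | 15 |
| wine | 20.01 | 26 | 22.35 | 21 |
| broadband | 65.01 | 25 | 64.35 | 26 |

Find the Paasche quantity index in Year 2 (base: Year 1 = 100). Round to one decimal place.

90.6

Paasche quantity index uses current-period prices as weights.
ΣP(Year 2)·Q(Year 2) = 22.78×19 + 10.62×101 + 3.52×15 + 22.35×21 + 64.35×26 = 432.82 + 1072.62 + 52.8 + 469.35 + 1673.1 = 3700.69
ΣP(Year 2)·Q(Year 1) = 22.78×19 + 10.62×133 + 3.52×14 + 22.35×26 + 64.35×25 = 432.82 + 1412.46 + 49.28 + 581.1 + 1608.75 = 4084.41
Index = 3700.69 / 4084.41 × 100 = 90.6053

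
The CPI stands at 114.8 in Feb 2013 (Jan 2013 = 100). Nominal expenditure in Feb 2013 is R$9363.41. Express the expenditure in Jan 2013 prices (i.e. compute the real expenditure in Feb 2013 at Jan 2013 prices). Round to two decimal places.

Real = Nominal ÷ (Index/100) = 9363.41 ÷ (114.8/100)
     = 9363.41 ÷ 1.148 = 8156.2805

8156.28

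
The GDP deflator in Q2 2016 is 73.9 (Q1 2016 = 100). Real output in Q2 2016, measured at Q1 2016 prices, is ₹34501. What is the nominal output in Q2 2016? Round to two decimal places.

Nominal = Real × (Index/100) = 34501 × (73.9/100)
        = 34501 × 0.739 = 25496.2390

25496.24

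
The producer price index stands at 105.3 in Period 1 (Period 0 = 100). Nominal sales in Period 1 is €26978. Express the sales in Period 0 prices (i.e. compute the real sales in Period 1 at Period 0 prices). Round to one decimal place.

Real = Nominal ÷ (Index/100) = 26978 ÷ (105.3/100)
     = 26978 ÷ 1.053 = 25620.1330

25620.1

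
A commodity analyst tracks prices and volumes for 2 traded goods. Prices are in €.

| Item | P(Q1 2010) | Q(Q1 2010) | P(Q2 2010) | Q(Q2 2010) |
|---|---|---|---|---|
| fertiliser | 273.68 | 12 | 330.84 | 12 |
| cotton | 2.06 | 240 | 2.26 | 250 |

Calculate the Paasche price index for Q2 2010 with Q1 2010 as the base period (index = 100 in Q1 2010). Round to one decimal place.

Paasche price index uses current-period quantities as weights.
ΣP(Q2 2010)·Q(Q2 2010) = 330.84×12 + 2.26×250 = 3970.08 + 565 = 4535.08
ΣP(Q1 2010)·Q(Q2 2010) = 273.68×12 + 2.06×250 = 3284.16 + 515 = 3799.16
Index = 4535.08 / 3799.16 × 100 = 119.3706

119.4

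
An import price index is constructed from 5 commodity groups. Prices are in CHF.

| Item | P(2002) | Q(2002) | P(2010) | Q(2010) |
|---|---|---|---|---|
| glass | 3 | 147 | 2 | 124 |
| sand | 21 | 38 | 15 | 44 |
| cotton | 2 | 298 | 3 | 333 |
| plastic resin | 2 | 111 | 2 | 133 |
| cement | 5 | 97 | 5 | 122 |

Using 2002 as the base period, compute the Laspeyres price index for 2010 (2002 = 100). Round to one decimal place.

97.0

Laspeyres price index uses base-period quantities as weights.
ΣP(2010)·Q(2002) = 2×147 + 15×38 + 3×298 + 2×111 + 5×97 = 294 + 570 + 894 + 222 + 485 = 2465
ΣP(2002)·Q(2002) = 3×147 + 21×38 + 2×298 + 2×111 + 5×97 = 441 + 798 + 596 + 222 + 485 = 2542
Index = 2465 / 2542 × 100 = 96.9709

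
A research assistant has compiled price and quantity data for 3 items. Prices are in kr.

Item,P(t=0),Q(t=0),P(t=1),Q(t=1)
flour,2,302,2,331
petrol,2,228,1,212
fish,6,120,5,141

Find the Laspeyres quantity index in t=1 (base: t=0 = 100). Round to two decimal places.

Laspeyres quantity index uses base-period prices as weights.
ΣP(t=0)·Q(t=1) = 2×331 + 2×212 + 6×141 = 662 + 424 + 846 = 1932
ΣP(t=0)·Q(t=0) = 2×302 + 2×228 + 6×120 = 604 + 456 + 720 = 1780
Index = 1932 / 1780 × 100 = 108.5393

108.54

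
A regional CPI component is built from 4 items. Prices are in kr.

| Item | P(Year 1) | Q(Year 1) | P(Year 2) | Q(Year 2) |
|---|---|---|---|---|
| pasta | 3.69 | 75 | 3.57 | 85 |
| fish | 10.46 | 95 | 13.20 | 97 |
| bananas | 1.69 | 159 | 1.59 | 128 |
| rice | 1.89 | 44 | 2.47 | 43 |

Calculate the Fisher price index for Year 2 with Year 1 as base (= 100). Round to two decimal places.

116.27

Laspeyres component (base-period weights):
ΣP(Year 2)Q(Year 1) = 3.57×75 + 13.20×95 + 1.59×159 + 2.47×44 = 267.75 + 1254 + 252.81 + 108.68 = 1883.24
ΣP(Year 1)Q(Year 1) = 3.69×75 + 10.46×95 + 1.69×159 + 1.89×44 = 276.75 + 993.7 + 268.71 + 83.16 = 1622.32
L = 1883.24 / 1622.32 × 100 = 116.0831
Paasche component (current-period weights):
ΣP(Year 2)Q(Year 2) = 3.57×85 + 13.20×97 + 1.59×128 + 2.47×43 = 303.45 + 1280.4 + 203.52 + 106.21 = 1893.58
ΣP(Year 1)Q(Year 2) = 3.69×85 + 10.46×97 + 1.69×128 + 1.89×43 = 313.65 + 1014.62 + 216.32 + 81.27 = 1625.86
P = 1893.58 / 1625.86 × 100 = 116.4664
Fisher = √(L × P) = √(116.0831 × 116.4664) = 116.2746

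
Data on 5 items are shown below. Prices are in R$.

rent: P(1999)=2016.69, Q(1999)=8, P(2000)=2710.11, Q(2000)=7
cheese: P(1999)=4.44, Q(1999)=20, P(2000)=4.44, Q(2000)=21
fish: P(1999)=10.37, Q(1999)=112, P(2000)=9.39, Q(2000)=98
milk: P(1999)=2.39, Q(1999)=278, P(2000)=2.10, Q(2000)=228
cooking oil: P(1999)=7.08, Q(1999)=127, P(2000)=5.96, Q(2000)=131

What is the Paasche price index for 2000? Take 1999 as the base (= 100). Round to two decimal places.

127.22

Paasche price index uses current-period quantities as weights.
ΣP(2000)·Q(2000) = 2710.11×7 + 4.44×21 + 9.39×98 + 2.10×228 + 5.96×131 = 18970.77 + 93.24 + 920.22 + 478.8 + 780.76 = 21243.79
ΣP(1999)·Q(2000) = 2016.69×7 + 4.44×21 + 10.37×98 + 2.39×228 + 7.08×131 = 14116.83 + 93.24 + 1016.26 + 544.92 + 927.48 = 16698.73
Index = 21243.79 / 16698.73 × 100 = 127.2180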